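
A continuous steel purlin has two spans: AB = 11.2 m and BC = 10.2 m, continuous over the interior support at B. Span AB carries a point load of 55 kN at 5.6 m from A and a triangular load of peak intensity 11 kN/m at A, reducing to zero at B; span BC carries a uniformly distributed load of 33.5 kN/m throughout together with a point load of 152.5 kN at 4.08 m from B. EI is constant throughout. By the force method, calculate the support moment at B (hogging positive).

Insert a hinge at B; M_B is the redundant, and each span becomes simply supported.
Discontinuity in slope at B on the released structure — sum the simple-span end rotations:
  span AB: point load 55 at a = 5.6: Pab(L + a)/(6LEI) = 431.2/EI
  span AB: triangular load, peak 11: 7w₀L³/(360EI) = 300.5/EI
  span BC: UDL 33.5: wL³/(24EI) = 1481/EI
  span BC: point load 152.5 at a = 4.08: Pab(L + b)/(6LEI) = 1015/EI
  relative rotation θ_0 = (731.7 + 2497)/EI = 3228/EI
A unit hogging moment at B produces rotation L₁/(3EI) + L₂/(3EI) = 7.133/EI.
Slope continuity at B: θ_0 = M_B·7.133/EI, so M_B = 3228/7.133 = 452.6 kN·m (hogging).

M_B = 452.6 kN·m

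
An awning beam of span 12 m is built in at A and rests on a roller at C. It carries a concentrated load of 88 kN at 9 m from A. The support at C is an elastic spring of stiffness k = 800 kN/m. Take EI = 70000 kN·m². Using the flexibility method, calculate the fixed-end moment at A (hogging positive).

M_A = 211.9 kN·m

Take the reaction at C as the redundant and release it; the primary structure is a cantilever fixed at A.
Primary-structure tip deflection at C by superposition:
  point load 88 at a = 9: Pa²(3L − a)/(6EI) = 32076/EI
Flexibility coefficient — unit upward force at C: δ_{CC} = L³/(3EI) = 576/EI.
With EI = 70000 kN·m²: δ_0 = 0.45823 m and δ_{CC} = 0.008229 m/kN.
Compatibility — the spring shortens by R_C/k under the reaction it provides: δ_0 − R_C·δ_{CC} = R_C/k. With 1/k = 0.00125 m/kN, R_C = δ_0 / (δ_{CC} + 1/k) = 0.45823 / (0.008229 + 0.00125) = 48.34 kN.
Moment equilibrium about A: M_A = Σ(load moments about A) − R_C·L = 792 − 48.34×12 = 211.9 kN·m.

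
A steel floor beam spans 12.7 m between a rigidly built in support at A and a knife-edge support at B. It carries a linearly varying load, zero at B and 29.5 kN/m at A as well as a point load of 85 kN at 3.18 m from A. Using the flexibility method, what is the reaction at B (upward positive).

R_B = 44.79 kN

Release the roller at B. Primary structure: cantilever fixed at A.
Deflection at B on the released cantilever, summing each load's contribution:
  triangular load, peak 29.5 at the fixed end: w₀L⁴/(30EI) = 25581/EI
  point load 85 at a = 3.18: Pa²(3L − a)/(6EI) = 5003/EI
  δ_0 = 30583/EI
Tip deflection under a unit load at B: L³/(3EI) = 682.8/EI.
The prop prevents deflection at B: R_B = δ_0/δ_{BB} = 30583/682.8 = 44.79 kN.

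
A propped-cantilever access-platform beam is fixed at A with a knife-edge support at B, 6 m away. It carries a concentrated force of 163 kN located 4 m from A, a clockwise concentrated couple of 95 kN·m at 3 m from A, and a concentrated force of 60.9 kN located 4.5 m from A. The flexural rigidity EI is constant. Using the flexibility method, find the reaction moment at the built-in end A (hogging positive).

M_A = 175.8 kN·m

Take the reaction at B as the redundant and release it; the primary structure is a cantilever fixed at A.
Deflection at B on the released cantilever, summing each load's contribution:
  point load 163 at a = 4: Pa²(3L − a)/(6EI) = 6085/EI
  clockwise couple 95 at a = 3: M₀a(2L − a)/(2EI) = 1282/EI
  point load 60.9 at a = 4.5: Pa²(3L − a)/(6EI) = 2775/EI
  δ_0 = 10143/EI
Flexibility coefficient — unit upward force at B: δ_{BB} = L³/(3EI) = 72/EI.
Compatibility at B: δ_0 − R_B·δ_{BB} = 0, so R_B = 10143/72 = 140.9 kN.
Moment equilibrium about A: M_A = Σ(load moments about A) − R_B·L = 1021 − 140.9×6 = 175.8 kN·m.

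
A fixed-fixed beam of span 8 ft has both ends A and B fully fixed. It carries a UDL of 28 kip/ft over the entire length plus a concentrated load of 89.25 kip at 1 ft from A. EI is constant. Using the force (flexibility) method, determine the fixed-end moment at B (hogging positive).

M_B = 159.1 kip·ft

Release both end moments; the primary structure is a simply-supported span AB with redundants M_A and M_B.
Simple-span end rotations at A and B under the given loads:
  at A: UDL 28: wL³/(24EI) = 597.3/EI
  at B: UDL 28: wL³/(24EI) = 597.3/EI
  at A: point load 89.25 at a = 1: Pab(L + b)/(6LEI) = 195.2/EI
  at B: point load 89.25 at a = 1: Pab(L + a)/(6LEI) = 117.1/EI
  θ_A0 = 792.6/EI,  θ_B0 = 714.5/EI
Flexibility coefficients: a unit moment at one end gives L/(3EI) there and L/(6EI) at the far end, so f₁₁ = f₂₂ = 2.667/EI and f₁₂ = f₂₁ = 1.333/EI.
Compatibility — zero rotation at each built-in end:
  2.667 M_A + 1.333 M_B = 792.6
  1.333 M_A + 2.667 M_B = 714.5
Solving the pair gives M_A = 217.7 kip·ft and M_B = 159.1 kip·ft (hogging).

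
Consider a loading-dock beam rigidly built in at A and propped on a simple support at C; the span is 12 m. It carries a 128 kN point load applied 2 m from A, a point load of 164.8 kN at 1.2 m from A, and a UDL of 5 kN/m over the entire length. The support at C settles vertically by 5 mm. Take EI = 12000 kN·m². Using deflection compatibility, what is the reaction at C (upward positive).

R_C = 29.82 kN

Release the roller at C. Primary structure: cantilever fixed at A.
Downward deflection at the released point C due to the loads:
  point load 128 at a = 2: Pa²(3L − a)/(6EI) = 2901/EI
  point load 164.8 at a = 1.2: Pa²(3L − a)/(6EI) = 1376/EI
  UDL 5: wL⁴/(8EI) = 12960/EI
  δ_0 = 17238/EI
Flexibility coefficient — unit upward force at C: δ_{CC} = L³/(3EI) = 576/EI.
With EI = 12000 kN·m²: δ_0 = 1.4365 m and δ_{CC} = 0.048 m/kN.
Compatibility — the beam at C must follow the support down by 0.005 m: δ_0 − R_C·δ_{CC} = 0.005, so R_C = (1.4365 − 0.005)/0.048 = 29.82 kN.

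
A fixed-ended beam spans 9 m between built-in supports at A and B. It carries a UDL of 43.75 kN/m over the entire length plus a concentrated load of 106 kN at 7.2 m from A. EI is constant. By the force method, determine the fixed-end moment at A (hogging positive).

M_A = 325.8 kN·m

Take the two fixed-end moments M_A, M_B as redundants; the released structure is the simple span AB.
End rotations of the released simple span under the applied load (×1/EI):
  at A: UDL 43.75: wL³/(24EI) = 1329/EI
  at B: UDL 43.75: wL³/(24EI) = 1329/EI
  at A: point load 106 at a = 7.2: Pab(L + b)/(6LEI) = 274.8/EI
  at B: point load 106 at a = 7.2: Pab(L + a)/(6LEI) = 412.1/EI
  θ_A0 = 1604/EI,  θ_B0 = 1741/EI
Flexibility coefficients: a unit moment at one end gives L/(3EI) there and L/(6EI) at the far end, so f₁₁ = f₂₂ = 3/EI and f₁₂ = f₂₁ = 1.5/EI.
Compatibility — zero rotation at each built-in end:
  3 M_A + 1.5 M_B = 1604
  1.5 M_A + 3 M_B = 1741
Solving the pair gives M_A = 325.8 kN·m and M_B = 417.4 kN·m (hogging).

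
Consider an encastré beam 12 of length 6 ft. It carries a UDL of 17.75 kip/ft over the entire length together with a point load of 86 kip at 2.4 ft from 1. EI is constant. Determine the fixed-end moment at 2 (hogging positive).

M_2 = 102.8 kip·ft

Release both end moments; the primary structure is a simply-supported span 12 with redundants M_1 and M_2.
On the primary (simply-supported) span, the end slopes from the loading are:
  at 1: UDL 17.75: wL³/(24EI) = 159.8/EI
  at 2: UDL 17.75: wL³/(24EI) = 159.8/EI
  at 1: point load 86 at a = 2.4: Pab(L + b)/(6LEI) = 198.1/EI
  at 2: point load 86 at a = 2.4: Pab(L + a)/(6LEI) = 173.4/EI
  θ_10 = 357.9/EI,  θ_20 = 333.1/EI
Flexibility coefficients: a unit moment at one end gives L/(3EI) there and L/(6EI) at the far end, so f₁₁ = f₂₂ = 2/EI and f₁₂ = f₂₁ = 1/EI.
Compatibility — zero rotation at each built-in end:
  2 M_1 + 1 M_2 = 357.9
  1 M_1 + 2 M_2 = 333.1
Solving the pair gives M_1 = 127.6 kip·ft and M_2 = 102.8 kip·ft (hogging).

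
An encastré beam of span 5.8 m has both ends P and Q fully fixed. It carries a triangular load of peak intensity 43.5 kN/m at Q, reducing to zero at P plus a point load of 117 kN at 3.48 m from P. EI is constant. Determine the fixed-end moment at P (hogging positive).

M_P = 113.9 kN·m

Take the two fixed-end moments M_P, M_Q as redundants; the released structure is the simple span PQ.
Simple-span end rotations at P and Q under the given loads:
  at P: triangular load, peak 43.5: 7w₀L³/(360EI) = 165/EI
  at Q: triangular load, peak 43.5: w₀L³/(45EI) = 188.6/EI
  at P: point load 117 at a = 3.48: Pab(L + b)/(6LEI) = 220.4/EI
  at Q: point load 117 at a = 3.48: Pab(L + a)/(6LEI) = 251.9/EI
  θ_P0 = 385.4/EI,  θ_Q0 = 440.5/EI
Flexibility coefficients: a unit moment at one end gives L/(3EI) there and L/(6EI) at the far end, so f₁₁ = f₂₂ = 1.933/EI and f₁₂ = f₂₁ = 0.9667/EI.
Compatibility — zero rotation at each built-in end:
  1.933 M_P + 0.9667 M_Q = 385.4
  0.9667 M_P + 1.933 M_Q = 440.5
Solving the pair gives M_P = 113.9 kN·m and M_Q = 170.9 kN·m (hogging).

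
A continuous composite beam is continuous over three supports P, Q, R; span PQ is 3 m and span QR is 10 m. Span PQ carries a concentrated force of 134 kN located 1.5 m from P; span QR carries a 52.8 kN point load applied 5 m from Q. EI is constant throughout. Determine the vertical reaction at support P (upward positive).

R_P = 35.82 kN

Take M_Q as the redundant. Released structure: two simple spans PQ and QR with a hinge at Q.
Rotations at Q on the released spans (each span's end-slope, ×1/EI):
  span PQ: point load 134 at a = 1.5: Pab(L + a)/(6LEI) = 75.38/EI
  span QR: point load 52.8 at a = 5: Pab(L + b)/(6LEI) = 330/EI
  relative rotation θ_0 = (75.38 + 330)/EI = 405.4/EI
A unit hogging moment at Q produces rotation L₁/(3EI) + L₂/(3EI) = 4.333/EI.
Compatibility: M_Q·(L₁+L₂)/(3EI) = θ_0, giving M_Q = 93.55 kN·m (hogging).
Span PQ, ΣM about P with M_Q applied at Q: R_Q^{PQ}·3 = 201 + 93.55, so R_Q^{PQ} = 98.18 kN and R_P = 134 − 98.18 = 35.82 kN.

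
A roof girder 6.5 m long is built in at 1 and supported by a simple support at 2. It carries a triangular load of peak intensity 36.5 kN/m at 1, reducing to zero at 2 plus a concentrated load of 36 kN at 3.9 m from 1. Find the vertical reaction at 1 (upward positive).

Release the roller at 2. Primary structure: cantilever fixed at 1.
Free-end deflection of the primary structure under the applied loading (downward +):
  triangular load, peak 36.5 at the fixed end: w₀L⁴/(30EI) = 2172/EI
  point load 36 at a = 3.9: Pa²(3L − a)/(6EI) = 1424/EI
  δ_0 = 3595/EI
Flexibility coefficient — unit upward force at 2: δ_{22} = L³/(3EI) = 91.54/EI.
The prop prevents deflection at 2: R_2 = δ_0/δ_{22} = 3595/91.54 = 39.28 kN.
Vertical equilibrium: R_1 = ΣP − R_2 = 154.6 − 39.28 = 115.3 kN.

R_1 = 115.3 kN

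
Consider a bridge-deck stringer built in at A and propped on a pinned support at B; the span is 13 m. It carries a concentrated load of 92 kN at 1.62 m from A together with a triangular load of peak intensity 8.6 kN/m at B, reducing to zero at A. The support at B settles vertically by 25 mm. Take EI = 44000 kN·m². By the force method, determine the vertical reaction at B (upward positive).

Remove the prop at B; the released (primary) structure is a cantilever built in at A.
Primary-structure tip deflection at B by superposition:
  point load 92 at a = 1.62: Pa²(3L − a)/(6EI) = 1504/EI
  triangular load, peak 8.6 at the free end: 11w₀L⁴/(120EI) = 22516/EI
  δ_0 = 24020/EI
Flexibility coefficient — unit upward force at B: δ_{BB} = L³/(3EI) = 732.3/EI.
With EI = 44000 kN·m²: δ_0 = 0.5459 m and δ_{BB} = 0.016644 m/kN.
Compatibility — the beam at B must follow the support down by 0.025 m: δ_0 − R_B·δ_{BB} = 0.025, so R_B = (0.5459 − 0.025)/0.016644 = 31.3 kN.

R_B = 31.3 kN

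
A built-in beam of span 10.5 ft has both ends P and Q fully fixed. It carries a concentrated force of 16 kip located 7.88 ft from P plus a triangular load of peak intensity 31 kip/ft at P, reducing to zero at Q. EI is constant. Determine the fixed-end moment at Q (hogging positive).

Take the two fixed-end moments M_P, M_Q as redundants; the released structure is the simple span PQ.
End rotations of the released simple span under the applied load (×1/EI):
  at P: point load 16 at a = 7.88: Pab(L + b)/(6LEI) = 68.79/EI
  at Q: point load 16 at a = 7.88: Pab(L + a)/(6LEI) = 96.37/EI
  at P: triangular load, peak 31: w₀L³/(45EI) = 797.5/EI
  at Q: triangular load, peak 31: 7w₀L³/(360EI) = 697.8/EI
  θ_P0 = 866.3/EI,  θ_Q0 = 794.2/EI
Flexibility coefficients: a unit moment at one end gives L/(3EI) there and L/(6EI) at the far end, so f₁₁ = f₂₂ = 3.5/EI and f₁₂ = f₂₁ = 1.75/EI.
Compatibility — zero rotation at each built-in end:
  3.5 M_P + 1.75 M_Q = 866.3
  1.75 M_P + 3.5 M_Q = 794.2
Solving the pair gives M_P = 178.7 kip·ft and M_Q = 137.5 kip·ft (hogging).

M_Q = 137.5 kip·ft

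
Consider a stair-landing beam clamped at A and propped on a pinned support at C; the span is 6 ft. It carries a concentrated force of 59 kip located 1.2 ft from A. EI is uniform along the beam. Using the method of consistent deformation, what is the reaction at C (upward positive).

R_C = 3.304 kip

Take the reaction at C as the redundant and release it; the primary structure is a cantilever fixed at A.
Primary-structure tip deflection at C by superposition:
  point load 59 at a = 1.2: Pa²(3L − a)/(6EI) = 237.9/EI
Tip deflection under a unit load at C: L³/(3EI) = 72/EI.
Compatibility at C: δ_0 − R_C·δ_{CC} = 0, so R_C = 237.9/72 = 3.304 kip.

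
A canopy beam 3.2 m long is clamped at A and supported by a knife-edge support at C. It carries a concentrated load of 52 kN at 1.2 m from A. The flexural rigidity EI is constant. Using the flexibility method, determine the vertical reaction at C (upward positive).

Take the reaction at C as the redundant and release it; the primary structure is a cantilever fixed at A.
Deflection at C on the released cantilever, summing each load's contribution:
  point load 52 at a = 1.2: Pa²(3L − a)/(6EI) = 104.8/EI
Tip deflection under a unit load at C: L³/(3EI) = 10.92/EI.
The prop prevents deflection at C: R_C = δ_0/δ_{CC} = 104.8/10.92 = 9.598 kN.

R_C = 9.598 kN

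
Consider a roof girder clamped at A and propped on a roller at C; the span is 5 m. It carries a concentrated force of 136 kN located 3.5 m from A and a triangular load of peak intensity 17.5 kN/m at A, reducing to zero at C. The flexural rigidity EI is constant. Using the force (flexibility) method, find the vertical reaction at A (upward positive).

Remove the prop at C; the released (primary) structure is a cantilever built in at A.
Downward deflection at the released point C due to the loads:
  point load 136 at a = 3.5: Pa²(3L − a)/(6EI) = 3193/EI
  triangular load, peak 17.5 at the fixed end: w₀L⁴/(30EI) = 364.6/EI
  δ_0 = 3558/EI
Flexibility coefficient — unit upward force at C: δ_{CC} = L³/(3EI) = 41.67/EI.
Compatibility at C: δ_0 − R_C·δ_{CC} = 0, so R_C = 3558/41.67 = 85.39 kN.
Vertical equilibrium: R_A = ΣP − R_C = 179.8 − 85.39 = 94.36 kN.

R_A = 94.36 kN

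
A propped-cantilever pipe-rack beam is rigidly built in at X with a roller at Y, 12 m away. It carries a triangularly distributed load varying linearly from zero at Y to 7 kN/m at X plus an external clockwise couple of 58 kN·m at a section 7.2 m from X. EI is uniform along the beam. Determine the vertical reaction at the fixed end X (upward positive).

R_X = 27.51 kN

Take the reaction at Y as the redundant and release it; the primary structure is a cantilever fixed at X.
Deflection at Y on the released cantilever, summing each load's contribution:
  triangular load, peak 7 at the fixed end: w₀L⁴/(30EI) = 4838/EI
  clockwise couple 58 at a = 7.2: M₀a(2L − a)/(2EI) = 3508/EI
  δ_0 = 8346/EI
Tip deflection under a unit load at Y: L³/(3EI) = 576/EI.
Compatibility at Y: δ_0 − R_Y·δ_{YY} = 0, so R_Y = 8346/576 = 14.49 kN.
Vertical equilibrium: R_X = ΣP − R_Y = 42 − 14.49 = 27.51 kN.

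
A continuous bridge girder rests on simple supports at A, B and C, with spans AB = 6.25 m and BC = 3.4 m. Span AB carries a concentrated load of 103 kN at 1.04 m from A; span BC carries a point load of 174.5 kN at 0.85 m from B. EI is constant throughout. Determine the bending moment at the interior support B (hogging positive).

Take M_B as the redundant. Released structure: two simple spans AB and BC with a hinge at B.
Rotations at B on the released spans (each span's end-slope, ×1/EI):
  span AB: point load 103 at a = 1.04: Pab(L + a)/(6LEI) = 108.5/EI
  span BC: point load 174.5 at a = 0.85: Pab(L + b)/(6LEI) = 110.3/EI
  relative rotation θ_0 = (108.5 + 110.3)/EI = 218.8/EI
A unit hogging moment at B produces rotation L₁/(3EI) + L₂/(3EI) = 3.217/EI.
Compatibility: M_B·(L₁+L₂)/(3EI) = θ_0, giving M_B = 68.02 kN·m (hogging).

M_B = 68.02 kN·m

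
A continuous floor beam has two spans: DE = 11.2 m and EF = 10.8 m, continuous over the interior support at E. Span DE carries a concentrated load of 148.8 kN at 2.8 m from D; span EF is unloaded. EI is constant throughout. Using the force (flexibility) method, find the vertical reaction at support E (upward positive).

Insert a hinge at E; M_E is the redundant, and each span becomes simply supported.
Discontinuity in slope at E on the released structure — sum the simple-span end rotations:
  span DE: point load 148.8 at a = 2.8: Pab(L + a)/(6LEI) = 729.1/EI
  relative rotation θ_0 = (729.1 + 0)/EI = 729.1/EI
A unit hogging moment at E produces rotation L₁/(3EI) + L₂/(3EI) = 7.333/EI.
Slope continuity at E: θ_0 = M_E·7.333/EI, so M_E = 729.1/7.333 = 99.43 kN·m (hogging).
Span DE, ΣM about D with M_E applied at E: R_E^{DE}·11.2 = 416.6 + 99.43, so R_E^{DE} = 46.08 kN and R_D = 148.8 − 46.08 = 102.7 kN.
Span EF, ΣM about F: R_E^{EF}·10.8 = 0 + 99.43, so R_E^{EF} = 9.206 kN and R_F = 0 − 9.206 = -9.206 kN.
R_E = 46.08 + 9.206 = 55.28 kN.

R_E = 55.28 kN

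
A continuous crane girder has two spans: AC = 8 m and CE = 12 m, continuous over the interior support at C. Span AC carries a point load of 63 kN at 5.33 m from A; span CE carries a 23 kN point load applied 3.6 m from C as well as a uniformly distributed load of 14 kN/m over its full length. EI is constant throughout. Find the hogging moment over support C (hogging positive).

Take M_C as the redundant. Released structure: two simple spans AC and CE with a hinge at C.
Rotations at C on the released spans (each span's end-slope, ×1/EI):
  span AC: point load 63 at a = 5.33: Pab(L + a)/(6LEI) = 249/EI
  span CE: point load 23 at a = 3.6: Pab(L + b)/(6LEI) = 197.1/EI
  span CE: UDL 14: wL³/(24EI) = 1008/EI
  relative rotation θ_0 = (249 + 1205)/EI = 1454/EI
A unit hogging moment at C produces rotation L₁/(3EI) + L₂/(3EI) = 6.667/EI.
Compatibility: M_C·(L₁+L₂)/(3EI) = θ_0, giving M_C = 218.1 kN·m (hogging).

M_C = 218.1 kN·m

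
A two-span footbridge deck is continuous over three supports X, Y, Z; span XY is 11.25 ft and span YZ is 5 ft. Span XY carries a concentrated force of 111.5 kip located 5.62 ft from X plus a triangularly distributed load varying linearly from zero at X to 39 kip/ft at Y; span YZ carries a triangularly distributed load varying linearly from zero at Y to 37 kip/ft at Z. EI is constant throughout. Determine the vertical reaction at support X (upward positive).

R_X = 92.73 kip

Take M_Y as the redundant. Released structure: two simple spans XY and YZ with a hinge at Y.
Discontinuity in slope at Y on the released structure — sum the simple-span end rotations:
  span XY: point load 111.5 at a = 5.62: Pab(L + a)/(6LEI) = 881.7/EI
  span XY: triangular load, peak 39: w₀L³/(45EI) = 1234/EI
  span YZ: triangular load, peak 37: 7w₀L³/(360EI) = 89.93/EI
  relative rotation θ_0 = (2116 + 89.93)/EI = 2206/EI
A unit hogging moment at Y produces rotation L₁/(3EI) + L₂/(3EI) = 5.417/EI.
Slope continuity at Y: θ_0 = M_Y·5.417/EI, so M_Y = 2206/5.417 = 407.2 kip·ft (hogging).
Span XY, ΣM about X with M_Y applied at Y: R_Y^{XY}·11.25 = 2272 + 407.2, so R_Y^{XY} = 238.1 kip and R_X = 330.9 − 238.1 = 92.73 kip.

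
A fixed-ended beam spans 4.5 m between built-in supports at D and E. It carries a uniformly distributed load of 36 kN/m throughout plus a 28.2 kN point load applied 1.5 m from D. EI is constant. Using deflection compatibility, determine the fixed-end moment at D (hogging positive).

M_D = 79.55 kN·m

Release both end moments; the primary structure is a simply-supported span DE with redundants M_D and M_E.
End rotations of the released simple span under the applied load (×1/EI):
  at D: UDL 36: wL³/(24EI) = 136.7/EI
  at E: UDL 36: wL³/(24EI) = 136.7/EI
  at D: point load 28.2 at a = 1.5: Pab(L + b)/(6LEI) = 35.25/EI
  at E: point load 28.2 at a = 1.5: Pab(L + a)/(6LEI) = 28.2/EI
  θ_D0 = 171.9/EI,  θ_E0 = 164.9/EI
Flexibility coefficients: a unit moment at one end gives L/(3EI) there and L/(6EI) at the far end, so f₁₁ = f₂₂ = 1.5/EI and f₁₂ = f₂₁ = 0.75/EI.
Compatibility — zero rotation at each built-in end:
  1.5 M_D + 0.75 M_E = 171.9
  0.75 M_D + 1.5 M_E = 164.9
Solving the pair gives M_D = 79.55 kN·m and M_E = 70.15 kN·m (hogging).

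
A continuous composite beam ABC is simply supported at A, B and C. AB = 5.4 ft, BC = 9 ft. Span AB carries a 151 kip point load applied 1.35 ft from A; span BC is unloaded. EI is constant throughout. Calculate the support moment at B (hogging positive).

M_B = 35.83 kip·ft

Take M_B as the redundant. Released structure: two simple spans AB and BC with a hinge at B.
Rotations at B on the released spans (each span's end-slope, ×1/EI):
  span AB: point load 151 at a = 1.35: Pab(L + a)/(6LEI) = 172/EI
  relative rotation θ_0 = (172 + 0)/EI = 172/EI
A unit hogging moment at B produces rotation L₁/(3EI) + L₂/(3EI) = 4.8/EI.
Compatibility: M_B·(L₁+L₂)/(3EI) = θ_0, giving M_B = 35.83 kip·ft (hogging).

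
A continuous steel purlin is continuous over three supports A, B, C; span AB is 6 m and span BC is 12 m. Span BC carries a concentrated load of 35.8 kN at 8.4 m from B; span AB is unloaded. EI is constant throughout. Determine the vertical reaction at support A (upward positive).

Insert a hinge at B; M_B is the redundant, and each span becomes simply supported.
End slopes at the hinge B, treating each span as simply supported:
  span BC: point load 35.8 at a = 8.4: Pab(L + b)/(6LEI) = 234.6/EI
  relative rotation θ_0 = (0 + 234.6)/EI = 234.6/EI
A unit hogging moment at B produces rotation L₁/(3EI) + L₂/(3EI) = 6/EI.
Slope continuity at B: θ_0 = M_B·6/EI, so M_B = 234.6/6 = 39.09 kN·m (hogging).
Span AB, ΣM about A with M_B applied at B: R_B^{AB}·6 = 0 + 39.09, so R_B^{AB} = 6.516 kN and R_A = 0 − 6.516 = -6.516 kN.

R_A = -6.516 kN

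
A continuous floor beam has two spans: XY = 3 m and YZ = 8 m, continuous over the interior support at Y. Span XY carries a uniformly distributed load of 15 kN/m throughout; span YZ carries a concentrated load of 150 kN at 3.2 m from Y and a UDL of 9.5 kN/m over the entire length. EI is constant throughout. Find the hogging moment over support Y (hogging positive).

Release continuity at Y by inserting a hinge; the redundant is the internal moment M_Y. The primary structure is two simply-supported spans XY and YZ.
Discontinuity in slope at Y on the released structure — sum the simple-span end rotations:
  span XY: UDL 15: wL³/(24EI) = 16.88/EI
  span YZ: point load 150 at a = 3.2: Pab(L + b)/(6LEI) = 614.4/EI
  span YZ: UDL 9.5: wL³/(24EI) = 202.7/EI
  relative rotation θ_0 = (16.88 + 817.1)/EI = 833.9/EI
A unit hogging moment at Y produces rotation L₁/(3EI) + L₂/(3EI) = 3.667/EI.
Compatibility: M_Y·(L₁+L₂)/(3EI) = θ_0, giving M_Y = 227.4 kN·m (hogging).

M_Y = 227.4 kN·m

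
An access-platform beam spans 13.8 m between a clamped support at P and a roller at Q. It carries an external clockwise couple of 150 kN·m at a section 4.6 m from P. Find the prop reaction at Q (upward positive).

R_Q = 9.058 kN

Remove the prop at Q; the released (primary) structure is a cantilever built in at P.
Free-end deflection of the primary structure under the applied loading (downward +):
  clockwise couple 150 at a = 4.6: M₀a(2L − a)/(2EI) = 7935/EI
Tip deflection under a unit load at Q: L³/(3EI) = 876/EI.
Compatibility at Q: δ_0 − R_Q·δ_{QQ} = 0, so R_Q = 7935/876 = 9.058 kN.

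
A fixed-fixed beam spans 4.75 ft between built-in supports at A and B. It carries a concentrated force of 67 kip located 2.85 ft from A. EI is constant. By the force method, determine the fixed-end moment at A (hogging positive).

M_A = 30.55 kip·ft

Release both end moments; the primary structure is a simply-supported span AB with redundants M_A and M_B.
End rotations of the released simple span under the applied load (×1/EI):
  at A: point load 67 at a = 2.85: Pab(L + b)/(6LEI) = 84.65/EI
  at B: point load 67 at a = 2.85: Pab(L + a)/(6LEI) = 96.75/EI
  θ_A0 = 84.65/EI,  θ_B0 = 96.75/EI
Flexibility coefficients: a unit moment at one end gives L/(3EI) there and L/(6EI) at the far end, so f₁₁ = f₂₂ = 1.583/EI and f₁₂ = f₂₁ = 0.7917/EI.
Compatibility — zero rotation at each built-in end:
  1.583 M_A + 0.7917 M_B = 84.65
  0.7917 M_A + 1.583 M_B = 96.75
Solving the pair gives M_A = 30.55 kip·ft and M_B = 45.83 kip·ft (hogging).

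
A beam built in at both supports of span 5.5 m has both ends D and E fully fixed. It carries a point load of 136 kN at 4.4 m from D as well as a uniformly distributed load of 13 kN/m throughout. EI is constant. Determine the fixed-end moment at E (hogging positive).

M_E = 128.5 kN·m

Release both end moments; the primary structure is a simply-supported span DE with redundants M_D and M_E.
On the primary (simply-supported) span, the end slopes from the loading are:
  at D: point load 136 at a = 4.4: Pab(L + b)/(6LEI) = 131.6/EI
  at E: point load 136 at a = 4.4: Pab(L + a)/(6LEI) = 197.5/EI
  at D: UDL 13: wL³/(24EI) = 90.12/EI
  at E: UDL 13: wL³/(24EI) = 90.12/EI
  θ_D0 = 221.8/EI,  θ_E0 = 287.6/EI
Flexibility coefficients: a unit moment at one end gives L/(3EI) there and L/(6EI) at the far end, so f₁₁ = f₂₂ = 1.833/EI and f₁₂ = f₂₁ = 0.9167/EI.
Compatibility — zero rotation at each built-in end:
  1.833 M_D + 0.9167 M_E = 221.8
  0.9167 M_D + 1.833 M_E = 287.6
Solving the pair gives M_D = 56.71 kN·m and M_E = 128.5 kN·m (hogging).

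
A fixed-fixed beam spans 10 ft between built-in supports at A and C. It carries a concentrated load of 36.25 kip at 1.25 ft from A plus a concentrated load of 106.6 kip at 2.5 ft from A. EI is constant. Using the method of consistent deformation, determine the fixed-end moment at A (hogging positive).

Take the two fixed-end moments M_A, M_C as redundants; the released structure is the simple span AC.
End rotations of the released simple span under the applied load (×1/EI):
  at A: point load 36.25 at a = 1.25: Pab(L + b)/(6LEI) = 123.9/EI
  at C: point load 36.25 at a = 1.25: Pab(L + a)/(6LEI) = 74.34/EI
  at A: point load 106.6 at a = 2.5: Pab(L + b)/(6LEI) = 583/EI
  at C: point load 106.6 at a = 2.5: Pab(L + a)/(6LEI) = 416.4/EI
  θ_A0 = 706.9/EI,  θ_C0 = 490.7/EI
Flexibility coefficients: a unit moment at one end gives L/(3EI) there and L/(6EI) at the far end, so f₁₁ = f₂₂ = 3.333/EI and f₁₂ = f₂₁ = 1.667/EI.
Compatibility — zero rotation at each built-in end:
  3.333 M_A + 1.667 M_C = 706.9
  1.667 M_A + 3.333 M_C = 490.7
Solving the pair gives M_A = 184.6 kip·ft and M_C = 54.92 kip·ft (hogging).

M_A = 184.6 kip·ft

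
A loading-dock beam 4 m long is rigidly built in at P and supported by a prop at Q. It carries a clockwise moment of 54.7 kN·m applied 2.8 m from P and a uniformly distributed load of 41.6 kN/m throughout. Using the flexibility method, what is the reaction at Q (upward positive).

Take the reaction at Q as the redundant and release it; the primary structure is a cantilever fixed at P.
Primary-structure tip deflection at Q by superposition:
  clockwise couple 54.7 at a = 2.8: M₀a(2L − a)/(2EI) = 398.2/EI
  UDL 41.6: wL⁴/(8EI) = 1331/EI
  δ_0 = 1729/EI
Tip deflection under a unit load at Q: L³/(3EI) = 21.33/EI.
Compatibility at Q: δ_0 − R_Q·δ_{QQ} = 0, so R_Q = 1729/21.33 = 81.07 kN.

R_Q = 81.07 kN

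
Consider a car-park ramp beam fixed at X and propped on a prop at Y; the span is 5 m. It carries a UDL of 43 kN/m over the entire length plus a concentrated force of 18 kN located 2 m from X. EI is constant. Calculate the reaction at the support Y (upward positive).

R_Y = 84.37 kN

Take the reaction at Y as the redundant and release it; the primary structure is a cantilever fixed at X.
Deflection at Y on the released cantilever, summing each load's contribution:
  UDL 43: wL⁴/(8EI) = 3359/EI
  point load 18 at a = 2: Pa²(3L − a)/(6EI) = 156/EI
  δ_0 = 3515/EI
Tip deflection under a unit load at Y: L³/(3EI) = 41.67/EI.
Compatibility at Y: δ_0 − R_Y·δ_{YY} = 0, so R_Y = 3515/41.67 = 84.37 kN.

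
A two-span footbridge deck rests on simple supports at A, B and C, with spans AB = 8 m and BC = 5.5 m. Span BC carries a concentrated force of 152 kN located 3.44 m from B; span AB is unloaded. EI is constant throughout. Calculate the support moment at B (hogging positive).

M_B = 54.84 kN·m

Take M_B as the redundant. Released structure: two simple spans AB and BC with a hinge at B.
End slopes at the hinge B, treating each span as simply supported:
  span BC: point load 152 at a = 3.44: Pab(L + b)/(6LEI) = 246.8/EI
  relative rotation θ_0 = (0 + 246.8)/EI = 246.8/EI
A unit hogging moment at B produces rotation L₁/(3EI) + L₂/(3EI) = 4.5/EI.
Compatibility: M_B·(L₁+L₂)/(3EI) = θ_0, giving M_B = 54.84 kN·m (hogging).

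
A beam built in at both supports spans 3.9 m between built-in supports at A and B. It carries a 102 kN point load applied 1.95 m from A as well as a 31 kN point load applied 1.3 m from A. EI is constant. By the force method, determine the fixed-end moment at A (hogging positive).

Release both end moments; the primary structure is a simply-supported span AB with redundants M_A and M_B.
End rotations of the released simple span under the applied load (×1/EI):
  at A: point load 102 at a = 1.95: Pab(L + b)/(6LEI) = 96.96/EI
  at B: point load 102 at a = 1.95: Pab(L + a)/(6LEI) = 96.96/EI
  at A: point load 31 at a = 1.3: Pab(L + b)/(6LEI) = 29.11/EI
  at B: point load 31 at a = 1.3: Pab(L + a)/(6LEI) = 23.28/EI
  θ_A0 = 126.1/EI,  θ_B0 = 120.2/EI
Flexibility coefficients: a unit moment at one end gives L/(3EI) there and L/(6EI) at the far end, so f₁₁ = f₂₂ = 1.3/EI and f₁₂ = f₂₁ = 0.65/EI.
Compatibility — zero rotation at each built-in end:
  1.3 M_A + 0.65 M_B = 126.1
  0.65 M_A + 1.3 M_B = 120.2
Solving the pair gives M_A = 67.64 kN·m and M_B = 58.68 kN·m (hogging).

M_A = 67.64 kN·m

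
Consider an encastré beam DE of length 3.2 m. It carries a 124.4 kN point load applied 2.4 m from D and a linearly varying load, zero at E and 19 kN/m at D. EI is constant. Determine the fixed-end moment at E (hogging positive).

Release both end moments; the primary structure is a simply-supported span DE with redundants M_D and M_E.
End rotations of the released simple span under the applied load (×1/EI):
  at D: point load 124.4 at a = 2.4: Pab(L + b)/(6LEI) = 49.76/EI
  at E: point load 124.4 at a = 2.4: Pab(L + a)/(6LEI) = 69.66/EI
  at D: triangular load, peak 19: w₀L³/(45EI) = 13.84/EI
  at E: triangular load, peak 19: 7w₀L³/(360EI) = 12.11/EI
  θ_D0 = 63.6/EI,  θ_E0 = 81.77/EI
Flexibility coefficients: a unit moment at one end gives L/(3EI) there and L/(6EI) at the far end, so f₁₁ = f₂₂ = 1.067/EI and f₁₂ = f₂₁ = 0.5333/EI.
Compatibility — zero rotation at each built-in end:
  1.067 M_D + 0.5333 M_E = 63.6
  0.5333 M_D + 1.067 M_E = 81.77
Solving the pair gives M_D = 28.39 kN·m and M_E = 62.47 kN·m (hogging).

M_E = 62.47 kN·m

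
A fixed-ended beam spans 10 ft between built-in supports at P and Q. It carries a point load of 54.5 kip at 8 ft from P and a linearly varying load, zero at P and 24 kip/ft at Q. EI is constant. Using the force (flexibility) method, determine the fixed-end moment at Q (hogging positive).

M_Q = 189.8 kip·ft

Take the two fixed-end moments M_P, M_Q as redundants; the released structure is the simple span PQ.
End rotations of the released simple span under the applied load (×1/EI):
  at P: point load 54.5 at a = 8: Pab(L + b)/(6LEI) = 174.4/EI
  at Q: point load 54.5 at a = 8: Pab(L + a)/(6LEI) = 261.6/EI
  at P: triangular load, peak 24: 7w₀L³/(360EI) = 466.7/EI
  at Q: triangular load, peak 24: w₀L³/(45EI) = 533.3/EI
  θ_P0 = 641.1/EI,  θ_Q0 = 794.9/EI
Flexibility coefficients: a unit moment at one end gives L/(3EI) there and L/(6EI) at the far end, so f₁₁ = f₂₂ = 3.333/EI and f₁₂ = f₂₁ = 1.667/EI.
Compatibility — zero rotation at each built-in end:
  3.333 M_P + 1.667 M_Q = 641.1
  1.667 M_P + 3.333 M_Q = 794.9
Solving the pair gives M_P = 97.44 kip·ft and M_Q = 189.8 kip·ft (hogging).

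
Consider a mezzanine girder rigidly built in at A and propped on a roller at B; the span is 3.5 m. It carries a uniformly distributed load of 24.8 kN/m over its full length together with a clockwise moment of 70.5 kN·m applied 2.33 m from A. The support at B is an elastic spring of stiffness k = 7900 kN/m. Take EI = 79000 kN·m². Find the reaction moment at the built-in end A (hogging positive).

Release the roller at B. Primary structure: cantilever fixed at A.
Primary-structure tip deflection at B by superposition:
  UDL 24.8: wL⁴/(8EI) = 465.2/EI
  clockwise couple 70.5 at a = 2.33: M₀a(2L − a)/(2EI) = 383.6/EI
  δ_0 = 848.8/EI
Flexibility coefficient — unit upward force at B: δ_{BB} = L³/(3EI) = 14.29/EI.
With EI = 79000 kN·m²: δ_0 = 0.010744 m and δ_{BB} = 0.000181 m/kN.
Compatibility — the spring shortens by R_B/k under the reaction it provides: δ_0 − R_B·δ_{BB} = R_B/k. With 1/k = 0.000127 m/kN, R_B = δ_0 / (δ_{BB} + 1/k) = 0.010744 / (0.000181 + 0.000127) = 34.94 kN.
Moment equilibrium about A: M_A = Σ(load moments about A) − R_B·L = 222.4 − 34.94×3.5 = 100.1 kN·m.

M_A = 100.1 kN·m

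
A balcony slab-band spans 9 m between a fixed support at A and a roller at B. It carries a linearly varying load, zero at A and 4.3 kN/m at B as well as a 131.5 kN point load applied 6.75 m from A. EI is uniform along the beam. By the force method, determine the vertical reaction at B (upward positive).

R_B = 93.86 kN

Release the roller at B. Primary structure: cantilever fixed at A.
Free-end deflection of the primary structure under the applied loading (downward +):
  triangular load, peak 4.3 at the free end: 11w₀L⁴/(120EI) = 2586/EI
  point load 131.5 at a = 6.75: Pa²(3L − a)/(6EI) = 20221/EI
  δ_0 = 22807/EI
Flexibility coefficient — unit upward force at B: δ_{BB} = L³/(3EI) = 243/EI.
The prop prevents deflection at B: R_B = δ_0/δ_{BB} = 22807/243 = 93.86 kN.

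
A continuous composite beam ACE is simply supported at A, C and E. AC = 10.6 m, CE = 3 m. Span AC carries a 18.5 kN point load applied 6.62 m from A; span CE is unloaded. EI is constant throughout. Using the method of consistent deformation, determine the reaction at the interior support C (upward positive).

Insert a hinge at C; M_C is the redundant, and each span becomes simply supported.
Discontinuity in slope at C on the released structure — sum the simple-span end rotations:
  span AC: point load 18.5 at a = 6.62: Pab(L + a)/(6LEI) = 132/EI
  relative rotation θ_0 = (132 + 0)/EI = 132/EI
A unit hogging moment at C produces rotation L₁/(3EI) + L₂/(3EI) = 4.533/EI.
Slope continuity at C: θ_0 = M_C·4.533/EI, so M_C = 132/4.533 = 29.11 kN·m (hogging).
Span AC, ΣM about A with M_C applied at C: R_C^{AC}·10.6 = 122.5 + 29.11, so R_C^{AC} = 14.3 kN and R_A = 18.5 − 14.3 = 4.2 kN.
Span CE, ΣM about E: R_C^{CE}·3 = 0 + 29.11, so R_C^{CE} = 9.704 kN and R_E = 0 − 9.704 = -9.704 kN.
R_C = 14.3 + 9.704 = 24 kN.

R_C = 24 kN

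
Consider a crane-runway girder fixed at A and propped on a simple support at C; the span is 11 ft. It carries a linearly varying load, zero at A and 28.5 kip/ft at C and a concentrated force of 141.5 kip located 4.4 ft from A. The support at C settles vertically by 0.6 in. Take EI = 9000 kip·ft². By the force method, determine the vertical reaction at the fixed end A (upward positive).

Release the roller at C. Primary structure: cantilever fixed at A.
Downward deflection at the released point C due to the loads:
  triangular load, peak 28.5 at the free end: 11w₀L⁴/(120EI) = 38250/EI
  point load 141.5 at a = 4.4: Pa²(3L − a)/(6EI) = 13058/EI
  δ_0 = 51308/EI
Flexibility coefficient — unit upward force at C: δ_{CC} = L³/(3EI) = 443.7/EI.
With EI = 9000 kip·ft²: δ_0 = 5.7008 ft and δ_{CC} = 0.049296 ft/kip.
Compatibility — the beam at C must follow the support down by 0.05 ft: δ_0 − R_C·δ_{CC} = 0.05, so R_C = (5.7008 − 0.05)/0.049296 = 114.6 kip.
Vertical equilibrium: R_A = ΣP − R_C = 298.2 − 114.6 = 183.6 kip.

R_A = 183.6 kip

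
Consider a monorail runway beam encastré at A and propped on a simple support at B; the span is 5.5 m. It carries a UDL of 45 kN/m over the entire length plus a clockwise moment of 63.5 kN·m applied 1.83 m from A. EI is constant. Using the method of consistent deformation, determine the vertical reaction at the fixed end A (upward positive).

R_A = 145.1 kN

Take the reaction at B as the redundant and release it; the primary structure is a cantilever fixed at A.
Downward deflection at the released point B due to the loads:
  UDL 45: wL⁴/(8EI) = 5147/EI
  clockwise couple 63.5 at a = 1.83: M₀a(2L − a)/(2EI) = 532.8/EI
  δ_0 = 5680/EI
Tip deflection under a unit load at B: L³/(3EI) = 55.46/EI.
The prop prevents deflection at B: R_B = δ_0/δ_{BB} = 5680/55.46 = 102.4 kN.
Vertical equilibrium: R_A = ΣP − R_B = 247.5 − 102.4 = 145.1 kN.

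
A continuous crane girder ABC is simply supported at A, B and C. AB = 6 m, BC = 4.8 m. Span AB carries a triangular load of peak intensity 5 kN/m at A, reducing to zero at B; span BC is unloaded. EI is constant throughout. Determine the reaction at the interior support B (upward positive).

Insert a hinge at B; M_B is the redundant, and each span becomes simply supported.
Discontinuity in slope at B on the released structure — sum the simple-span end rotations:
  span AB: triangular load, peak 5: 7w₀L³/(360EI) = 21/EI
  relative rotation θ_0 = (21 + 0)/EI = 21/EI
A unit hogging moment at B produces rotation L₁/(3EI) + L₂/(3EI) = 3.6/EI.
Compatibility: M_B·(L₁+L₂)/(3EI) = θ_0, giving M_B = 5.833 kN·m (hogging).
Span AB, ΣM about A with M_B applied at B: R_B^{AB}·6 = 30 + 5.833, so R_B^{AB} = 5.972 kN and R_A = 15 − 5.972 = 9.028 kN.
Span BC, ΣM about C: R_B^{BC}·4.8 = 0 + 5.833, so R_B^{BC} = 1.215 kN and R_C = 0 − 1.215 = -1.215 kN.
R_B = 5.972 + 1.215 = 7.188 kN.

R_B = 7.188 kN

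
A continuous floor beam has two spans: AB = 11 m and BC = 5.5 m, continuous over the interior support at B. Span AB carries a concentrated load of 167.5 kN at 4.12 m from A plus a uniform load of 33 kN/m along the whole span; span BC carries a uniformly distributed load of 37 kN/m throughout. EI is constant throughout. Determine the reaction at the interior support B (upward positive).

Insert a hinge at B; M_B is the redundant, and each span becomes simply supported.
Discontinuity in slope at B on the released structure — sum the simple-span end rotations:
  span AB: point load 167.5 at a = 4.12: Pab(L + a)/(6LEI) = 1088/EI
  span AB: UDL 33: wL³/(24EI) = 1830/EI
  span BC: UDL 37: wL³/(24EI) = 256.5/EI
  relative rotation θ_0 = (2918 + 256.5)/EI = 3174/EI
A unit hogging moment at B produces rotation L₁/(3EI) + L₂/(3EI) = 5.5/EI.
Slope continuity at B: θ_0 = M_B·5.5/EI, so M_B = 3174/5.5 = 577.1 kN·m (hogging).
Span AB, ΣM about A with M_B applied at B: R_B^{AB}·11 = 2687 + 577.1, so R_B^{AB} = 296.7 kN and R_A = 530.5 − 296.7 = 233.8 kN.
Span BC, ΣM about C: R_B^{BC}·5.5 = 559.6 + 577.1, so R_B^{BC} = 206.7 kN and R_C = 203.5 − 206.7 = -3.186 kN.
R_B = 296.7 + 206.7 = 503.4 kN.

R_B = 503.4 kN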